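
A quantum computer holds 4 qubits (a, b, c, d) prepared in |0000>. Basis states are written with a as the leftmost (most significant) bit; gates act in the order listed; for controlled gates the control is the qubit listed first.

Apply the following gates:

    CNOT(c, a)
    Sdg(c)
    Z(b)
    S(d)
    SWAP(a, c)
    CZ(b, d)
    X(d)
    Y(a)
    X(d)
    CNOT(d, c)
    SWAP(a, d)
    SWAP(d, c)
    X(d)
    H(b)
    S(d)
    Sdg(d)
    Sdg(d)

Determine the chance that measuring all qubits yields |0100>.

The probability of measuring |0100> is 0.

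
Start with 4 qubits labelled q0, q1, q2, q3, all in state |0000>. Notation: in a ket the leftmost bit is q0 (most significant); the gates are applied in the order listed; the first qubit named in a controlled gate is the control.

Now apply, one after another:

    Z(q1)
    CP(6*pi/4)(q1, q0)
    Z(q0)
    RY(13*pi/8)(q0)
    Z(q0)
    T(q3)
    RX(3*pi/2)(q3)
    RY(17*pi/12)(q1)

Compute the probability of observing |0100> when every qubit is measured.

Outcome |0100> occurs with probability -sqrt(2)*cos(3*pi/16)**2/16 + sqrt(3)*sqrt(1/2 - sqrt(2)/4)*sqrt(sqrt(2)/4 + 1/2)*cos(3*pi/16)**2/4 + cos(3*pi/16)**2/4.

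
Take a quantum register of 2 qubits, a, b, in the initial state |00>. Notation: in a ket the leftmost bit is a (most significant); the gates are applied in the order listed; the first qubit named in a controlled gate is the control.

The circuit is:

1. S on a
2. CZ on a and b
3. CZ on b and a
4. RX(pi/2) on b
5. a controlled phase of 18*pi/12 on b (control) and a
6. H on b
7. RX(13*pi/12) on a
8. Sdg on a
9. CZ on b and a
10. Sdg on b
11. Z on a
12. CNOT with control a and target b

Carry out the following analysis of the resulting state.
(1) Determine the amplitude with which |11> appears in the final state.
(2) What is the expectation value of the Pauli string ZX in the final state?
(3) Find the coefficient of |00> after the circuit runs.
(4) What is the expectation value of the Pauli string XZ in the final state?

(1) The final state's coefficient on |11> equals (1 - I)*(sqrt(2 - sqrt(2)) + sqrt(3*sqrt(2) + 6))/8.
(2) The expectation value of ZX is 1.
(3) The final state's coefficient on |00> equals (1 - I)*(-sqrt(sqrt(2) + 2) + sqrt(6 - 3*sqrt(2)))/8.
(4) The expectation value of XZ is -sqrt(2)/4 + sqrt(6)/4.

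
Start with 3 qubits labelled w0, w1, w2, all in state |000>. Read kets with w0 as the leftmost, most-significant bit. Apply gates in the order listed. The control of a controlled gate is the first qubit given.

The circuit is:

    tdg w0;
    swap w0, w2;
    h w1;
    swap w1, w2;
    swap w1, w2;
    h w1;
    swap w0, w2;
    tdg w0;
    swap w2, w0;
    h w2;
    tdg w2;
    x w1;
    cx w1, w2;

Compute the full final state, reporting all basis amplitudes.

The final amplitudes are -sqrt(2)*exp(3*I*pi/4)/2 on |010>, sqrt(2)/2 on |011>, and 0 on every other basis state. Key observation: the block from step 2 through step 7 cancels to the identity and can be dropped.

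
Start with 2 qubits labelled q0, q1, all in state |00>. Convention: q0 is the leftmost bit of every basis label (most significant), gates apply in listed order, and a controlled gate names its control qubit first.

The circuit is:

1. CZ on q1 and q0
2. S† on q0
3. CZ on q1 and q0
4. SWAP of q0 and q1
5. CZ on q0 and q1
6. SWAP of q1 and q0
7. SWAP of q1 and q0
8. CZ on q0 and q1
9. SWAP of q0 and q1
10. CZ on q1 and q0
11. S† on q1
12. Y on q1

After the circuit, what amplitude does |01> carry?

|01> carries amplitude I in the final state.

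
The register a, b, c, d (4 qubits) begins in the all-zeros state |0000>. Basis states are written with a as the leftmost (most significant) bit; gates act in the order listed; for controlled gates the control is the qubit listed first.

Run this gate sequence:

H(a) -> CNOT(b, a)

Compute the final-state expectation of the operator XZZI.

In the final state, XZZI has expectation 1.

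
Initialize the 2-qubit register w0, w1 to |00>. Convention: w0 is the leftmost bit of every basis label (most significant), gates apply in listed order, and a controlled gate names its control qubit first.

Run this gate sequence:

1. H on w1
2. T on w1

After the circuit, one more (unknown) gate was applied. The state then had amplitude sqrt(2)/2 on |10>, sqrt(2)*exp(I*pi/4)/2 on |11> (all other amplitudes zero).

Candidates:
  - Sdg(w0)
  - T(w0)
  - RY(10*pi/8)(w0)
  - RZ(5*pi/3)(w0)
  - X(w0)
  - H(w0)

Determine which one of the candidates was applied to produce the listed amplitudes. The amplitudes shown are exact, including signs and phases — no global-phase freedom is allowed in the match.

The applied gate was X(w0).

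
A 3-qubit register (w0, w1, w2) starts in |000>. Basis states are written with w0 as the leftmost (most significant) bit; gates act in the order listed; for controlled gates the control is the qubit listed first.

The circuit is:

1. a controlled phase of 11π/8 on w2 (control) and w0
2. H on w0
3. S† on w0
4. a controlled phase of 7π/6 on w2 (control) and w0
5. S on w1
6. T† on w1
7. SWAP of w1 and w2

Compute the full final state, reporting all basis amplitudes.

After the circuit, the state carries amplitude sqrt(2)/2 on |000>, -sqrt(2)*I/2 on |100>, and 0 on every other basis state.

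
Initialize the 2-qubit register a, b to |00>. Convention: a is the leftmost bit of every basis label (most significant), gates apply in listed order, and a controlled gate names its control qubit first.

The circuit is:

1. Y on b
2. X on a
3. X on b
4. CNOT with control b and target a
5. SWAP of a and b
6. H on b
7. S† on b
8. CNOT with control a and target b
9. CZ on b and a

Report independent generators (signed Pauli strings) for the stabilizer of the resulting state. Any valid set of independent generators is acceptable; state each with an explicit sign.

The final state is stabilized by the group generated by +IY, +ZI; other independent generating sets are equally valid.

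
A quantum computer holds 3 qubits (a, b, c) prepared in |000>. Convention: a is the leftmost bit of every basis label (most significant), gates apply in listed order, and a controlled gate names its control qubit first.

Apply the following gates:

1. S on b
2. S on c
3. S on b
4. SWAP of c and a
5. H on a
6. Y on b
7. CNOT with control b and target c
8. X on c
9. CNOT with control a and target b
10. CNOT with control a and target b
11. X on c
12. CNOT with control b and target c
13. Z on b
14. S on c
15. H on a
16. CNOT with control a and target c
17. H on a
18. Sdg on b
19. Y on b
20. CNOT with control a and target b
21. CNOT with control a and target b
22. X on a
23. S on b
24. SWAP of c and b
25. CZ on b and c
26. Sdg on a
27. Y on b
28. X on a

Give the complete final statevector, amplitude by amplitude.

The final amplitudes are sqrt(2)*I/2 on |010>, -sqrt(2)/2 on |110>, and 0 on every other basis state.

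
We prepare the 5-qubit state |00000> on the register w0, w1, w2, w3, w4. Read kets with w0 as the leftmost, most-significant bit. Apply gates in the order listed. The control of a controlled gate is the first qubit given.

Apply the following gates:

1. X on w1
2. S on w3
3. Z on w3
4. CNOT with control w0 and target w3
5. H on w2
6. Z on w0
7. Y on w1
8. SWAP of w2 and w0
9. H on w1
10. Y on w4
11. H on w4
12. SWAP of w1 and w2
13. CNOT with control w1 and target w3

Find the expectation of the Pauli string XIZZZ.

In the final state, XIZZZ has expectation 0.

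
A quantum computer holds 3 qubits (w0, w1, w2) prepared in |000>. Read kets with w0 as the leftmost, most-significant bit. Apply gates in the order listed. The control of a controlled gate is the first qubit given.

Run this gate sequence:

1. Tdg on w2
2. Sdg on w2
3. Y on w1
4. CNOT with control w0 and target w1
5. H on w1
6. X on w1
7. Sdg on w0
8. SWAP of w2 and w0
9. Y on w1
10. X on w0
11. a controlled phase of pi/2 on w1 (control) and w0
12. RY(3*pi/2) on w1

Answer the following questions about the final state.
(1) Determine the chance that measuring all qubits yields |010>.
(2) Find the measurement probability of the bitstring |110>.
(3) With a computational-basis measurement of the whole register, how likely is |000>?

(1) A full measurement returns |010> with probability 0.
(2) Outcome |110> occurs with probability 1/2.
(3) Outcome |000> occurs with probability 0.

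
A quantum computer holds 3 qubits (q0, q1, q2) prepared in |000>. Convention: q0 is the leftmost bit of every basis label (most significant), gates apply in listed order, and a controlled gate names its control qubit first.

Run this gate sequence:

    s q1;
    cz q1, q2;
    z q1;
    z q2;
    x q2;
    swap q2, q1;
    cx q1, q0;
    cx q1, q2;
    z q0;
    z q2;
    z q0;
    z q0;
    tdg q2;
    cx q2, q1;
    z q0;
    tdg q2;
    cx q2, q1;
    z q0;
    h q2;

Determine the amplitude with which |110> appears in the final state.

The final state's coefficient on |110> equals -sqrt(2)*I/2.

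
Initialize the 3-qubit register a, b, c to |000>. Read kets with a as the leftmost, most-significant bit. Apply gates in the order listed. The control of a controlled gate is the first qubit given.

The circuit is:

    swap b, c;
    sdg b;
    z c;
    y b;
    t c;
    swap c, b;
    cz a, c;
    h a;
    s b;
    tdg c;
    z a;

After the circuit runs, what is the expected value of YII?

The expectation value of YII is 0.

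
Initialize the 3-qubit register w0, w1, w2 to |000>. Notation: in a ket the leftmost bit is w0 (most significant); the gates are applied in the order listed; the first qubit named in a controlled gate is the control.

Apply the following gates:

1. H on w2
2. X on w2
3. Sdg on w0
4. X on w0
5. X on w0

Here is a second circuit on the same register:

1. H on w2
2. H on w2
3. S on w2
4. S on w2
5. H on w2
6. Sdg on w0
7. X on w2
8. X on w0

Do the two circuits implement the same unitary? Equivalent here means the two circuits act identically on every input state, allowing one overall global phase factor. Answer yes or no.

No — the two circuits implement different unitaries, even allowing a global phase.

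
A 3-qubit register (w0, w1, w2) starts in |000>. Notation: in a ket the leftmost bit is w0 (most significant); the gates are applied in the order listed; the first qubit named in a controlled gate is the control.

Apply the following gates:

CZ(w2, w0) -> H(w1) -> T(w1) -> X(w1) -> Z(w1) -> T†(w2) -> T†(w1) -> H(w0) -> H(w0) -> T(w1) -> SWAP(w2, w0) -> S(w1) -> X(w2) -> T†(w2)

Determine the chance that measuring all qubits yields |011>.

A full measurement returns |011> with probability 1/2. Key observation: the block from step 7 through step 10 cancels to the identity and can be dropped.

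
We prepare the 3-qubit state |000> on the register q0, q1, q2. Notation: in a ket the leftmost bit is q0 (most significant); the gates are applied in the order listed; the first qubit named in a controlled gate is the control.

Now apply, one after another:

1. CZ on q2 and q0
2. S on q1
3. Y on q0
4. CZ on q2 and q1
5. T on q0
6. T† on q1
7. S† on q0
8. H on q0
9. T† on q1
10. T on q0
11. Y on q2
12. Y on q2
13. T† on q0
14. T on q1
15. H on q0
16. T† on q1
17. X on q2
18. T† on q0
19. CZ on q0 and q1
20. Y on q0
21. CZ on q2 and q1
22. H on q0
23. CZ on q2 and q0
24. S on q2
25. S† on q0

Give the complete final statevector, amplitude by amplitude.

The resulting statevector has amplitude sqrt(2)/2 on |001>, sqrt(2)*I/2 on |101>, and 0 on every other basis state. Key observation: steps 8-15 multiply out to the identity, so the circuit reduces to the remaining gates.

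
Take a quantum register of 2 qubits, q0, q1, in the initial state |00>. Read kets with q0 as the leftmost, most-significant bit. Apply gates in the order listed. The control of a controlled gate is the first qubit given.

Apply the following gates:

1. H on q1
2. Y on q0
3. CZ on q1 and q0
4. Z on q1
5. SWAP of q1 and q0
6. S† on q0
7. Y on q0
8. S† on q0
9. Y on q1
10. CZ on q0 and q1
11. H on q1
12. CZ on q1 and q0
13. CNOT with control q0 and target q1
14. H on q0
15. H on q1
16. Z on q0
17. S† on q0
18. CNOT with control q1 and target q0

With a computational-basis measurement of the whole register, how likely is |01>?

A full measurement returns |01> with probability 1/4.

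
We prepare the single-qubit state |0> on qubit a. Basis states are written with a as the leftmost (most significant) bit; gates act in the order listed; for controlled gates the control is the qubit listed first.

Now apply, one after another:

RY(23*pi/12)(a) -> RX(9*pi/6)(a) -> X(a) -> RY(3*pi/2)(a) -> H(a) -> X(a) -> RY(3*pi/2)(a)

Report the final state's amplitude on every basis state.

After the circuit, the state carries amplitude I*(1 - I)*(-sqrt(sqrt(2) + 2) + sqrt(2 - sqrt(2)) + sqrt(6 - 3*sqrt(2)) + sqrt(3*sqrt(2) + 6))/8 on |0>, (1 - I)*(-sqrt(6 - 3*sqrt(2)) + sqrt(2 - sqrt(2)) + sqrt(sqrt(2) + 2) + sqrt(3*sqrt(2) + 6))/8 on |1>.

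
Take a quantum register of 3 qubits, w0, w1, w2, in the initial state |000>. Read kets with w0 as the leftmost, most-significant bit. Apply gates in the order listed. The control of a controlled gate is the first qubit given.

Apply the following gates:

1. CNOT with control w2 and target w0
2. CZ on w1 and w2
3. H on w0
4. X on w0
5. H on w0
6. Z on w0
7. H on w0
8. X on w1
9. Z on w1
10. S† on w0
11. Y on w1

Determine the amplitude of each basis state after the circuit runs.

The final amplitudes are sqrt(2)*I/2 on |000>, sqrt(2)/2 on |100>, and 0 on every other basis state. Key observation: steps 3-6 multiply out to the identity, so the circuit reduces to the remaining gates.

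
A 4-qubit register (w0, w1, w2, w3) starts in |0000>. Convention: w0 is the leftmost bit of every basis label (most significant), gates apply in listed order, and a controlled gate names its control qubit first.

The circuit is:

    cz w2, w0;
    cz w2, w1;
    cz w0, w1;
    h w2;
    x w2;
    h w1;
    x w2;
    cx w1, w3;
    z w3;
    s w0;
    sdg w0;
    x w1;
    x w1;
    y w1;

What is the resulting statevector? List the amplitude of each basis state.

After the circuit, the state carries amplitude I/2 on |0001>, I/2 on |0011>, I/2 on |0100>, I/2 on |0110>, and 0 on every other basis state.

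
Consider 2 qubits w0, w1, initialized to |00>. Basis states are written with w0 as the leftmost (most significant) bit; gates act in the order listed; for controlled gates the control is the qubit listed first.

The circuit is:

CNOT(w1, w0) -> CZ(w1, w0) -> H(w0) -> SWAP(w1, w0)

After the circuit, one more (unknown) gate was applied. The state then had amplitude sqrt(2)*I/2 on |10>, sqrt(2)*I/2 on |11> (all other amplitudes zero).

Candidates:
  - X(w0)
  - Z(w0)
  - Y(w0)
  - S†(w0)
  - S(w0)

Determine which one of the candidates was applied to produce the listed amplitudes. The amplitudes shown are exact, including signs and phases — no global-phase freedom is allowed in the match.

It was Y(w0) that produced the state shown.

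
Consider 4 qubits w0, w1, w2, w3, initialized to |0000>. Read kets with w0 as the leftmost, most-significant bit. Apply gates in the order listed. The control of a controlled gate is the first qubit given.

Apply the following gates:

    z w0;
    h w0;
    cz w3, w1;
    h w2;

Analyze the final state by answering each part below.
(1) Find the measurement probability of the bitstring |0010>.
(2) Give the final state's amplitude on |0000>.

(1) The probability of measuring |0010> is 1/4.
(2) The final state's coefficient on |0000> equals 1/2.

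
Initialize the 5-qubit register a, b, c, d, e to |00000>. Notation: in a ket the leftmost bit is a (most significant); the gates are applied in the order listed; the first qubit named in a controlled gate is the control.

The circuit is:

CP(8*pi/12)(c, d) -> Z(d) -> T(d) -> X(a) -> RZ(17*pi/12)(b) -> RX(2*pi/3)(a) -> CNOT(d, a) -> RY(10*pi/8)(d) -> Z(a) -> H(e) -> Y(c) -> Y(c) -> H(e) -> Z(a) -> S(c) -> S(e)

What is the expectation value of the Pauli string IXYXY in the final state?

In the final state, IXYXY has expectation 0. Key observation: the block from step 9 through step 14 cancels to the identity and can be dropped.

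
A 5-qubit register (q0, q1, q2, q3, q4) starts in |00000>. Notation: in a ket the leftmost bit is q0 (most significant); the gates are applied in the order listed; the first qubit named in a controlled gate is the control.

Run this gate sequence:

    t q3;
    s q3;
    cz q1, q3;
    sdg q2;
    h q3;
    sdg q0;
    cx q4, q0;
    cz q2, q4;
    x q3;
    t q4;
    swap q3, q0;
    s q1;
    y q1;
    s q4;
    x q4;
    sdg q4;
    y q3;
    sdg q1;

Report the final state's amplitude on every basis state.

After the circuit, the state carries amplitude sqrt(2)/2 on |01011>, sqrt(2)/2 on |11011>, and 0 on every other basis state.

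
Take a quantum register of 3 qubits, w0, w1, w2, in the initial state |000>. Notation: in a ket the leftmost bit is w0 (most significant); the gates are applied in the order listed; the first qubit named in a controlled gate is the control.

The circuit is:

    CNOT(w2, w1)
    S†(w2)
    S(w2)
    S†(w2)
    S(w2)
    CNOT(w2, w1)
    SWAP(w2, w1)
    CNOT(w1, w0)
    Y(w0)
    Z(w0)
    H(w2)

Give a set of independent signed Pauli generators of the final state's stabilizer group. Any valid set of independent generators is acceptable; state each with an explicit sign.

The final state is stabilized by the group generated by +IIX, -ZII, +IZI; other independent generating sets are equally valid. Key observation: gates 1-6 undo each other exactly, leaving only the rest of the circuit to track.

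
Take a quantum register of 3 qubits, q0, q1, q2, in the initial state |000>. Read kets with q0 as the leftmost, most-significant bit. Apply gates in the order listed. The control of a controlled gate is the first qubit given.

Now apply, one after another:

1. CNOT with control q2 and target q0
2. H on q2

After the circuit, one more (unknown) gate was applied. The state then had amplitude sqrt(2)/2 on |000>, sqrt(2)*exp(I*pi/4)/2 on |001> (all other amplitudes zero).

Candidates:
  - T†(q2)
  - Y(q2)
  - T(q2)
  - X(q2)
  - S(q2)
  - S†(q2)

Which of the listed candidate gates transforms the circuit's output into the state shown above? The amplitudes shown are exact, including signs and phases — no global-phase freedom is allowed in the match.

The unique candidate consistent with the amplitudes is T(q2).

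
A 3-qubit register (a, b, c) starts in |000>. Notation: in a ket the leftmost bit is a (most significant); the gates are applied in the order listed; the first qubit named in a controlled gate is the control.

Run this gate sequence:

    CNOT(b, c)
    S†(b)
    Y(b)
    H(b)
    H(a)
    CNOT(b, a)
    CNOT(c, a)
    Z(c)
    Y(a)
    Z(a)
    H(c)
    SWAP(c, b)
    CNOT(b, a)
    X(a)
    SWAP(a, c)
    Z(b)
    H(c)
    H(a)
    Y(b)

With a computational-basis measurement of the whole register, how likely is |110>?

A full measurement returns |110> with probability 1/2.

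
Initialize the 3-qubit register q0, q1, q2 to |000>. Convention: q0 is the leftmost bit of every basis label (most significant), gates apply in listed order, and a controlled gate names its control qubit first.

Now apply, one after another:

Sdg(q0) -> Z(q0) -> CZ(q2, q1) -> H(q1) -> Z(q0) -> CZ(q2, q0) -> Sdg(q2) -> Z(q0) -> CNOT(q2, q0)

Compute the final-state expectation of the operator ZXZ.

The observable ZXZ averages to 1.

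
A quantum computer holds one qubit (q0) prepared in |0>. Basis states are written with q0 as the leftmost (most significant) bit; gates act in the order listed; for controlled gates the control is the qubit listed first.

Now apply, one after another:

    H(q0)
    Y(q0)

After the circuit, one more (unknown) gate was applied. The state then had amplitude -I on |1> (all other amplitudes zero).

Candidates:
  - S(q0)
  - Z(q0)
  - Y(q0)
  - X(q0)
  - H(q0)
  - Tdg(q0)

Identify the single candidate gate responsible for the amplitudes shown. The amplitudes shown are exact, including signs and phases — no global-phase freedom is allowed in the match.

The applied gate was H(q0).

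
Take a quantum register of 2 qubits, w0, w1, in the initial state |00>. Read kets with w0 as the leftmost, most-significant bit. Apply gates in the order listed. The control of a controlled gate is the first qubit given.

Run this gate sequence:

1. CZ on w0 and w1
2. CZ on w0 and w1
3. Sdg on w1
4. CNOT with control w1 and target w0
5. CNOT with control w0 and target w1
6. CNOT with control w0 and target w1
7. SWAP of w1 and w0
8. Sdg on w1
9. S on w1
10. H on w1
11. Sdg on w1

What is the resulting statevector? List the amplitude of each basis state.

After the circuit, the state carries amplitude sqrt(2)/2 on |00>, -sqrt(2)*I/2 on |01>, 0 on |10>, 0 on |11>. Key observation: gates 1-2 undo each other exactly, leaving only the rest of the circuit to track.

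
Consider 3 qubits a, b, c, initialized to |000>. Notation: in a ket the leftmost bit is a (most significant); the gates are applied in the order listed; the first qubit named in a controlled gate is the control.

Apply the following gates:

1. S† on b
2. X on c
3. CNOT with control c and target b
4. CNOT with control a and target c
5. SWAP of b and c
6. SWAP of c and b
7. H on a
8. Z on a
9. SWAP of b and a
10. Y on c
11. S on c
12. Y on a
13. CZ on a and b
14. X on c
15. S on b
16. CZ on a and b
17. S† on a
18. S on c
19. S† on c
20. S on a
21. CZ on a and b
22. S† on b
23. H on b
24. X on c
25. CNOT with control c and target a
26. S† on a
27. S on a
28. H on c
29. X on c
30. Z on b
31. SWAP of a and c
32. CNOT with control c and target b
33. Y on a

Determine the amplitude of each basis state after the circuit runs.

The resulting statevector has amplitude -sqrt(2)*I/2 on |010>, sqrt(2)*I/2 on |110>, and 0 on every other basis state. Key observation: gates 15-22 undo each other exactly, leaving only the rest of the circuit to track.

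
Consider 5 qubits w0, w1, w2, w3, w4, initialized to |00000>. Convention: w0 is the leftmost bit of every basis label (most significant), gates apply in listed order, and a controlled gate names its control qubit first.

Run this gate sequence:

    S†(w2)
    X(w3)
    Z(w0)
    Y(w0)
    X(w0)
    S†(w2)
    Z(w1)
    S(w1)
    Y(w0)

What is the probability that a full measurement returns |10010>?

Outcome |10010> occurs with probability 1.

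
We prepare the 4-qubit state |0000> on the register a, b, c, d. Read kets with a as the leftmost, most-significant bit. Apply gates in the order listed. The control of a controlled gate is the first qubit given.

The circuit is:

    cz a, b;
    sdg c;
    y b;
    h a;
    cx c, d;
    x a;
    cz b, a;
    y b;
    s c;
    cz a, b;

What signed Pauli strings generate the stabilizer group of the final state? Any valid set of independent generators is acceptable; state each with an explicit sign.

The stabilizer group can be generated by -XIII, +IZII, +IIZI, +IIIZ, among other valid generating sets.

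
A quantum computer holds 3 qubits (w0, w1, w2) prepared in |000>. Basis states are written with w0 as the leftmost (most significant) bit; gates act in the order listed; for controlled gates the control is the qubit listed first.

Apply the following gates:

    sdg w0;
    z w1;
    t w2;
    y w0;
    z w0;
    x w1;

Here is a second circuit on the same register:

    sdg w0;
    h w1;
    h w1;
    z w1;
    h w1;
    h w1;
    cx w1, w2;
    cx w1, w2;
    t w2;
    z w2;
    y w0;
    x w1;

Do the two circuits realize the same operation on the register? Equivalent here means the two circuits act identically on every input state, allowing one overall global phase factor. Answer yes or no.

No, they are not equivalent — no single phase factor reconciles the two unitaries.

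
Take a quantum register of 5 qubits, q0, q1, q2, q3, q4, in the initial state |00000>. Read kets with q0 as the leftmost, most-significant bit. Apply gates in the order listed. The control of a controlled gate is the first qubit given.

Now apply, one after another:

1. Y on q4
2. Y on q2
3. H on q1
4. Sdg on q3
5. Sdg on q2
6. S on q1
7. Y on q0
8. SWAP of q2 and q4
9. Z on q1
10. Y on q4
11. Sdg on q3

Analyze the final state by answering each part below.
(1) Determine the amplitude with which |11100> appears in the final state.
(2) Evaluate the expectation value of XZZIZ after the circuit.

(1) |11100> carries amplitude sqrt(2)/2 in the final state.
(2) The expectation value of XZZIZ is 0.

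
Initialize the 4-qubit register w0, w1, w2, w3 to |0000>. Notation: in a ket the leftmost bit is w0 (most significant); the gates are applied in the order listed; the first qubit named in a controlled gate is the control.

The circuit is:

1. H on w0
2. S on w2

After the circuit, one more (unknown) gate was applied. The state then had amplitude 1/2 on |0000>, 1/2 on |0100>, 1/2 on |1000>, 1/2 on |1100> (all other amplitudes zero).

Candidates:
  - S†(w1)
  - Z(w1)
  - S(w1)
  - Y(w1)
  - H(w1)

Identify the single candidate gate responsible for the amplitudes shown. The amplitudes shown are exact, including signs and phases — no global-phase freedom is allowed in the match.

The applied gate was H(w1).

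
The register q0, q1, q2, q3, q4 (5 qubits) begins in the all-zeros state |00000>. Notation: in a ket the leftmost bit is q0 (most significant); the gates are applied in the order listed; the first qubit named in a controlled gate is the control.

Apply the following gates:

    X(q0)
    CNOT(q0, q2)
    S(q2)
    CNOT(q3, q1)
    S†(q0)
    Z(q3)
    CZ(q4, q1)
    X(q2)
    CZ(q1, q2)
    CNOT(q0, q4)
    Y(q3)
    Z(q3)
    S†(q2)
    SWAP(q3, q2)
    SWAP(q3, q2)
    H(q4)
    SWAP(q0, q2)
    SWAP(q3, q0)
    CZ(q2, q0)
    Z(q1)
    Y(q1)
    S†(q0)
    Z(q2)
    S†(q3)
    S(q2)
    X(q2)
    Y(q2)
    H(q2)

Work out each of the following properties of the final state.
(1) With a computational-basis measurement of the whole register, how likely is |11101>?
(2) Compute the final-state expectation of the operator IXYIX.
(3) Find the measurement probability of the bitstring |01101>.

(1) A full measurement returns |11101> with probability 1/4. Key observation: gates 14-15 undo each other exactly, leaving only the rest of the circuit to track.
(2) In the final state, IXYIX has expectation 0.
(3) The probability of measuring |01101> is 0.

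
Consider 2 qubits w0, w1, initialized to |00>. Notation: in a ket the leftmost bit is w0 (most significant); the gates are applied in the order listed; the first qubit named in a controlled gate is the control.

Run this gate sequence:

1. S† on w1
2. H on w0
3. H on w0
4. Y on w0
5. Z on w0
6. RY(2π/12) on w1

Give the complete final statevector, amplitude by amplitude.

The resulting statevector has amplitude 0 on |00>, 0 on |01>, I*(-sqrt(6) - sqrt(2))/4 on |10>, I*(-sqrt(6) + sqrt(2))/4 on |11>. Key observation: the block from step 2 through step 3 cancels to the identity and can be dropped.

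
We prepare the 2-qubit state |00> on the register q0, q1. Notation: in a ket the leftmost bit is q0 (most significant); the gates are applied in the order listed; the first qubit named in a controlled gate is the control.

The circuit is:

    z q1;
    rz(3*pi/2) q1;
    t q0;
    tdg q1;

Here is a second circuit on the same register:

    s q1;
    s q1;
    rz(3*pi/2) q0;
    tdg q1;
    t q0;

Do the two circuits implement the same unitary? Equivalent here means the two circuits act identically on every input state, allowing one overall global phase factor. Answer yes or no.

No, they are not equivalent — no single phase factor reconciles the two unitaries.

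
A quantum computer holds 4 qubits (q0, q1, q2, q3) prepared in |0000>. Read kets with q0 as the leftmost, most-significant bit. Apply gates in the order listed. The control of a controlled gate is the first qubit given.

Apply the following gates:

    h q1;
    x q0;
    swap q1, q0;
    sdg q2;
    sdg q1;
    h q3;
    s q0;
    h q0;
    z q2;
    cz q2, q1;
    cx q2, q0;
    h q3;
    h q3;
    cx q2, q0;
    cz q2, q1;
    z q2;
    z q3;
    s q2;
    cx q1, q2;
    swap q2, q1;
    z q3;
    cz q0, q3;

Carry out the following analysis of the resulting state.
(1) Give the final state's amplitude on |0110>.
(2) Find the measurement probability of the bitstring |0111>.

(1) The final state's coefficient on |0110> equals sqrt(2)*(1 - I)/4.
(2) The probability of measuring |0111> is 1/4.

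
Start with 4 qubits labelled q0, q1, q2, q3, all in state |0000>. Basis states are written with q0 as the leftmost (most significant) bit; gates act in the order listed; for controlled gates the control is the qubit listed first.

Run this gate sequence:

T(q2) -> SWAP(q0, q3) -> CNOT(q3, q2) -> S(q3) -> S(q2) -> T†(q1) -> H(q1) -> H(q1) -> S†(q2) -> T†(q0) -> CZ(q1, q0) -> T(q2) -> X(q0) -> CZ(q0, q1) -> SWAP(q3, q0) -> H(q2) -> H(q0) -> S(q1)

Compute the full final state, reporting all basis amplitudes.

After the circuit, the state carries amplitude 1/2 on |0001>, 1/2 on |0011>, 1/2 on |1001>, 1/2 on |1011>, and 0 on every other basis state. Key observation: gates 7-8 undo each other exactly, leaving only the rest of the circuit to track.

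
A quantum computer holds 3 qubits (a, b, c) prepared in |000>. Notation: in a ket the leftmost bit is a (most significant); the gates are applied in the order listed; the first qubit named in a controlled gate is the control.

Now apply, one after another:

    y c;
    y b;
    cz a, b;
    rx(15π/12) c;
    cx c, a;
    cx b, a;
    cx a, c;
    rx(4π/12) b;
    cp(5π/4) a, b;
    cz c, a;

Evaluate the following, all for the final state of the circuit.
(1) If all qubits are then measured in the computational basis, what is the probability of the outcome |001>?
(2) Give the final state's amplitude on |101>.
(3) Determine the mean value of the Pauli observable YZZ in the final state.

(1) The probability of measuring |001> is 1/8 - sqrt(2)/16.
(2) The amplitude on |101> is -sqrt(sqrt(2) + 2)/4.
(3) In the final state, YZZ has expectation sqrt(2)/8 + 3/8.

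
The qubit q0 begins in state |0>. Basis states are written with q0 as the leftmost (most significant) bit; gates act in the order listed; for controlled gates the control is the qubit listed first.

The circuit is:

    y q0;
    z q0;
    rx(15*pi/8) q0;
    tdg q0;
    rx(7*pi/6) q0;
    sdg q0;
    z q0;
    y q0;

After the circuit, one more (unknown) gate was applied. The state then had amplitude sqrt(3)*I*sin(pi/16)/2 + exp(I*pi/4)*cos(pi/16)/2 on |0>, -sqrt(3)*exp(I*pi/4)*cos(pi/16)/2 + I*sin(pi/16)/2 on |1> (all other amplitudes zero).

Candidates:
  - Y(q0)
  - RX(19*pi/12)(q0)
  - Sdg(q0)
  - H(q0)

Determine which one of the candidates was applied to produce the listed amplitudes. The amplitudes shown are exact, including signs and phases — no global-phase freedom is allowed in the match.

It was H(q0) that produced the state shown.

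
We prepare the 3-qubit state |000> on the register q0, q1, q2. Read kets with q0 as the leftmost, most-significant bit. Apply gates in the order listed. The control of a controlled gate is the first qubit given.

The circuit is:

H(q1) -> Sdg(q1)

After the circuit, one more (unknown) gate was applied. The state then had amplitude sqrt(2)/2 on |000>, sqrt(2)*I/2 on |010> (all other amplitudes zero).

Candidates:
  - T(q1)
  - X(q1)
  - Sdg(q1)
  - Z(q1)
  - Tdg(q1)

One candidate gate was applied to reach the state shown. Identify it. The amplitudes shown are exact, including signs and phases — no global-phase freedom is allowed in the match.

The applied gate was Z(q1).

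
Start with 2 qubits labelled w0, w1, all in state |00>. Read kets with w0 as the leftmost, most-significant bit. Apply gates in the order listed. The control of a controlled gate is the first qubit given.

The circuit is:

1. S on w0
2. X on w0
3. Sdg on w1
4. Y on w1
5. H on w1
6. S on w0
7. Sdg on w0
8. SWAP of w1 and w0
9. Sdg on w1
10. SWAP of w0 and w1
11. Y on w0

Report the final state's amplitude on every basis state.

The resulting statevector has amplitude -sqrt(2)*I/2 on |00>, sqrt(2)*I/2 on |01>, 0 on |10>, 0 on |11>. Key observation: gates 6-7 undo each other exactly, leaving only the rest of the circuit to track.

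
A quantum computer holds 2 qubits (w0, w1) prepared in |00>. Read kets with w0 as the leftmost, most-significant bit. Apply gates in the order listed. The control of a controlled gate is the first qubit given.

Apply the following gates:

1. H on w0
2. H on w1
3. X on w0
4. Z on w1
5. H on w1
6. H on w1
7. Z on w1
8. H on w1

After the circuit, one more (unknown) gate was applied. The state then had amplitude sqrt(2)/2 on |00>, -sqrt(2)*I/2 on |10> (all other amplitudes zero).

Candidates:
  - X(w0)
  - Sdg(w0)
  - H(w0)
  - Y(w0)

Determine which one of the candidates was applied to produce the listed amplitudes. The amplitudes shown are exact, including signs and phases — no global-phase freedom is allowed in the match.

The applied gate was Sdg(w0). Key observation: steps 4-7 multiply out to the identity, so the circuit reduces to the remaining gates.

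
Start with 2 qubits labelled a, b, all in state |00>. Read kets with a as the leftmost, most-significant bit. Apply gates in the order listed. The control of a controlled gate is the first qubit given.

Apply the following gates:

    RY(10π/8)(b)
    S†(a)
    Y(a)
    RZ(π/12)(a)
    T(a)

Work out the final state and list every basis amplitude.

The final amplitudes are 0 on |00>, 0 on |01>, -sqrt(2 - sqrt(2))*exp(19*I*pi/24)/2 on |10>, sqrt(sqrt(2) + 2)*exp(19*I*pi/24)/2 on |11>.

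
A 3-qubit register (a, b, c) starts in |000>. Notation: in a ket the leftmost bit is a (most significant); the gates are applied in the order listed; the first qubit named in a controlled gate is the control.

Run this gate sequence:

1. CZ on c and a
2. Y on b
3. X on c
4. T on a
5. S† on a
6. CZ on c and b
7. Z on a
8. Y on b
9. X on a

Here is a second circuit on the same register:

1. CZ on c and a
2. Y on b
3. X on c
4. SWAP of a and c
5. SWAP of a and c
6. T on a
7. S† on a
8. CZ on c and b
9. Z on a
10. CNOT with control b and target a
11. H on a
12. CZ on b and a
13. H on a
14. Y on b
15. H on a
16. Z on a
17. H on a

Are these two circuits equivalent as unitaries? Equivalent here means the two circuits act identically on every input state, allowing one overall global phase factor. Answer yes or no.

Yes: on every input state the two circuits agree up to one overall phase factor.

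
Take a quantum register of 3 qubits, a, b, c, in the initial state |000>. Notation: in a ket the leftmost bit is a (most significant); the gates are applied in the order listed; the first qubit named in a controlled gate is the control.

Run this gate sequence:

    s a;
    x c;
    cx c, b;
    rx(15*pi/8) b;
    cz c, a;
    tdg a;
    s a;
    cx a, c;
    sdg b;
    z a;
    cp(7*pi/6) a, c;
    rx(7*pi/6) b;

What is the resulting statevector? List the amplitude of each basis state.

The final amplitudes are sqrt(2)*cos(pi/16)/4 + sqrt(6)*cos(pi/16)/4 - sqrt(2)*I*sin(pi/16)/4 + sqrt(6)*I*sin(pi/16)/4 on |001>, -sqrt(6)*sin(pi/16)/4 - sqrt(2)*sin(pi/16)/4 - sqrt(6)*I*cos(pi/16)/4 + sqrt(2)*I*cos(pi/16)/4 on |011>, and 0 on every other basis state.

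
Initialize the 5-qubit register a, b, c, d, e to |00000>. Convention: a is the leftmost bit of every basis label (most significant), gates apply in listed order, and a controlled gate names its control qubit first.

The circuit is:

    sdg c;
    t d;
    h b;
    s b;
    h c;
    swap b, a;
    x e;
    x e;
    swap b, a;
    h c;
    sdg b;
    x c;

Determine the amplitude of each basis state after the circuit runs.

After the circuit, the state carries amplitude sqrt(2)/2 on |00100>, sqrt(2)/2 on |01100>, and 0 on every other basis state. Key observation: gates 4-11 undo each other exactly, leaving only the rest of the circuit to track.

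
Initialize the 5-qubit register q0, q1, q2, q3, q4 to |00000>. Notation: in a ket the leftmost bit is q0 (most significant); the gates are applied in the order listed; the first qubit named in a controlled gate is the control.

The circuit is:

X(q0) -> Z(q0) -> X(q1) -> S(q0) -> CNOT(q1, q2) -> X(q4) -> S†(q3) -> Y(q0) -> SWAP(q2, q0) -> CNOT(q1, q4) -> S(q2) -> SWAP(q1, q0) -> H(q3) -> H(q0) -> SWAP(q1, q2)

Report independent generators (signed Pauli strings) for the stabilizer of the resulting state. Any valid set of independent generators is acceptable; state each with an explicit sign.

The stabilizer group can be generated by -XIIII, +IIIXI, +IZIII, -IIZII, +IIIIZ, among other valid generating sets.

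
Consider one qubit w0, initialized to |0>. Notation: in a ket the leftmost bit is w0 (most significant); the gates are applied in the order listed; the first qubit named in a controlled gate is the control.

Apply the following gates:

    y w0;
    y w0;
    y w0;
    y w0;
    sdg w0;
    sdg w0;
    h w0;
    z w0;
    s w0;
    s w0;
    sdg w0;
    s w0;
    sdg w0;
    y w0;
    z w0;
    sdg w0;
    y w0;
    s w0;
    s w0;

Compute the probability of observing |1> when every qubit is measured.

Outcome |1> occurs with probability 1/2.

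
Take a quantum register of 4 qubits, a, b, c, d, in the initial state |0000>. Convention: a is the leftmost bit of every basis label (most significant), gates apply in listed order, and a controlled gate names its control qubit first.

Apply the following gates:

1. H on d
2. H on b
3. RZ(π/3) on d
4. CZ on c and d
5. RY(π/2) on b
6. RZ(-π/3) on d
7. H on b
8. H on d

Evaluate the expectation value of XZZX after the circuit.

In the final state, XZZX has expectation 0.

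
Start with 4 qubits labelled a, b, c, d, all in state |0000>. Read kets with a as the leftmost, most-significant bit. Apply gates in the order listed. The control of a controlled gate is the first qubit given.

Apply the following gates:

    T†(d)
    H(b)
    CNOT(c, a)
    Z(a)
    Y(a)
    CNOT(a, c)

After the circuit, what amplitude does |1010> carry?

The amplitude on |1010> is sqrt(2)*I/2.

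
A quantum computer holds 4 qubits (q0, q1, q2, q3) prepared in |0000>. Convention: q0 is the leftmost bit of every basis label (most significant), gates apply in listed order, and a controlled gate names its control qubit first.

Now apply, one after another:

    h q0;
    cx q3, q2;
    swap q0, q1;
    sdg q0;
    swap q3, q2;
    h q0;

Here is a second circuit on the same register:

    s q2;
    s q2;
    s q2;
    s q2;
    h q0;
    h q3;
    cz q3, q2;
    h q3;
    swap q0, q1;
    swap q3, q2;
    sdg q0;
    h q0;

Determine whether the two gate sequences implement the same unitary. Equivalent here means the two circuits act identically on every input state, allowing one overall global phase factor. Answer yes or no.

No — the two circuits implement different unitaries, even allowing a global phase.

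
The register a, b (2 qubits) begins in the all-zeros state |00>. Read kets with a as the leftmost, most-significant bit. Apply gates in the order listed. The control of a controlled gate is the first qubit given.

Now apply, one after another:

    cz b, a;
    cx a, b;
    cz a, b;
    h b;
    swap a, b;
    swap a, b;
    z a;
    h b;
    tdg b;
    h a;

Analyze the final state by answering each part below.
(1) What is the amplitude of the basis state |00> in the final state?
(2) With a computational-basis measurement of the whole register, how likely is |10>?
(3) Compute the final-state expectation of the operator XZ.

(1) |00> carries amplitude sqrt(2)/2 in the final state.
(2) The probability of measuring |10> is 1/2.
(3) The expectation value of XZ is 1.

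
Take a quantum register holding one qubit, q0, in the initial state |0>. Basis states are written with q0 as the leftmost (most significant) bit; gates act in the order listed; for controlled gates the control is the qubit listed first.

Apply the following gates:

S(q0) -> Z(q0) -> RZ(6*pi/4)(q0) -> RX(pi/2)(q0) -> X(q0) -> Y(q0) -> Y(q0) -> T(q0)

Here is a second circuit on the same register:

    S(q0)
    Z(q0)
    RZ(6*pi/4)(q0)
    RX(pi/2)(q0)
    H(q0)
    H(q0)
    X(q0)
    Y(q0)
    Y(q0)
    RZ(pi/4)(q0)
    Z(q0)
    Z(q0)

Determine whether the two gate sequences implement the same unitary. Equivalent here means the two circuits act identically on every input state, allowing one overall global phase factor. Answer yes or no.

Yes — the two circuits implement the same unitary up to a global phase.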